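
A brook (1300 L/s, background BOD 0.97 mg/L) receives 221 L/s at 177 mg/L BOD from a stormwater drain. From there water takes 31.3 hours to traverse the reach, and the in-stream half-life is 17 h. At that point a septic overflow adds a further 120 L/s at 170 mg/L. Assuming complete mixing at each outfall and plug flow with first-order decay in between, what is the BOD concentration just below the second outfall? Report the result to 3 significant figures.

19.3 mg/L

Mass balance: C = (1300·0.9700 + 221.0·177.0) / 1521 = 40380/1521 = 26.55 mg/L; combined flow 1521 L/s.
Half-life 17 h → k = ln 2 / 17 = 0.04077 h⁻¹ = 0.9786 d⁻¹.
Applying C = C₀e^(−kt): 26.55 × 0.2791 = 7.409 mg/L.
At the second outfall, C = (1521·7.409 + 120.0·170.0) / (1521 + 120.0) = 19.30 mg/L.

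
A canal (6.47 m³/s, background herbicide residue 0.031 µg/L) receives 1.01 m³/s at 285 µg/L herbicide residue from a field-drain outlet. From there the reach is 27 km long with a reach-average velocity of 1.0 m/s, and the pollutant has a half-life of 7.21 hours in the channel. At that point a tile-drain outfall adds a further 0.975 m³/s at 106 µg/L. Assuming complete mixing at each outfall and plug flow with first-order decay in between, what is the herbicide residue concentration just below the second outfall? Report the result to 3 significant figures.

28.8 µg/L

After mixing, C = (6.470·0.03100 + 1.010·285.0) / 7.480 = 288.1/7.480 = 38.51 µg/L; combined flow 7.480 m³/s.
Travel time t = 27·1000 / 1.0 = 27000 s = 7.500 h.
Half-life 7.21 h → k = ln 2 / 7.21 = 0.09614 h⁻¹ = 2.307 d⁻¹.
First-order decay: C = 38.51·exp(−k·t) = 38.51·0.4863 = 18.73 µg/L.
At the second outfall, C = (7.480·18.73 + 0.9750·106.0) / (7.480 + 0.9750) = 28.79 µg/L.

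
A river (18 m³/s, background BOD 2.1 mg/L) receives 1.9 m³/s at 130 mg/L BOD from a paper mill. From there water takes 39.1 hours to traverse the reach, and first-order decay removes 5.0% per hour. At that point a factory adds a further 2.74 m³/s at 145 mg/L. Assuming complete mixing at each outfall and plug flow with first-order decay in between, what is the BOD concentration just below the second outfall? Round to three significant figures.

Mixed concentration C = ΣQC/ΣQ = (18.00·2.100 + 1.900·130.0) / 19.90 = 284.8/19.90 = 14.31 mg/L; combined flow 19.90 m³/s.
5.0%/h lost → k = −ln(1 − 0.05) = 0.05129 h⁻¹.
Applying C = C₀e^(−kt): 14.31 × 0.1346 = 1.926 mg/L.
Second outfall: C = (19.90·1.926 + 2.740·145.0)/22.64 = 19.24 mg/L.

19.2 mg/L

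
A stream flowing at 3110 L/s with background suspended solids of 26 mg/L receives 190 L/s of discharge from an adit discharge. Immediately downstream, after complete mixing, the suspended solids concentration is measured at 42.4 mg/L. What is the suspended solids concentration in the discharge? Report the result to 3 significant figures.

311 mg/L

Mass balance: 3110·26.00 + 190.0·Cₑ = 3300·42.40
→ Cₑ = (3300·42.40 − 3110·26.00) / 190.0 = 310.8 mg/L.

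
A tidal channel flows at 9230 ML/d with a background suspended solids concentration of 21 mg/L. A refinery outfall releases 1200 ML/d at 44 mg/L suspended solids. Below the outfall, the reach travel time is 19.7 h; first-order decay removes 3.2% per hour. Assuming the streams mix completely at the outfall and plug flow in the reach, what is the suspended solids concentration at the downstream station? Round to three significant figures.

12.5 mg/L

Conservation of mass: C = (9230·21.00 + 1200·44.00) / 10430 = 246600/10430 = 23.65 mg/L.
3.2%/h lost → k = −ln(1 − 0.032) = 0.03252 h⁻¹.
Applying C = C₀e^(−kt): 23.65 × 0.5269 = 12.46 mg/L.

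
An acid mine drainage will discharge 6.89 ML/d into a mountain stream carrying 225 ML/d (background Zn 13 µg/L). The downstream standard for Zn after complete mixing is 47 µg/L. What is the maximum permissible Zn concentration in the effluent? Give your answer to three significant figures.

1160 µg/L

At the limit, (Qr·Cr + Qe·Cₑ)/(Qr + Qe) = 47:
Cₑ = (231.9·47 − 225.0·13.00) / 6.890 = 1157 µg/L.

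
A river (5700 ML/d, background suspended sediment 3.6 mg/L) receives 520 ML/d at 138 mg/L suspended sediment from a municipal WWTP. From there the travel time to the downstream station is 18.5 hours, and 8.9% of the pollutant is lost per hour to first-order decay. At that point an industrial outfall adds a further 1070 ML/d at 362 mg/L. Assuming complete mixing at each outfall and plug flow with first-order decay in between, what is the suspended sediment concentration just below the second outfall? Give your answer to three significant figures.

Mass balance: C = (5700·3.600 + 520.0·138.0) / 6220 = 92280/6220 = 14.84 mg/L; combined flow 6220 ML/d.
8.9%/h lost → k = −ln(1 − 0.089) = 0.09321 h⁻¹.
Applying C = C₀e^(−kt): 14.84 × 0.1783 = 2.645 mg/L.
Second outfall: C = (6220·2.645 + 1070·362.0)/7290 = 55.39 mg/L.

55.4 mg/L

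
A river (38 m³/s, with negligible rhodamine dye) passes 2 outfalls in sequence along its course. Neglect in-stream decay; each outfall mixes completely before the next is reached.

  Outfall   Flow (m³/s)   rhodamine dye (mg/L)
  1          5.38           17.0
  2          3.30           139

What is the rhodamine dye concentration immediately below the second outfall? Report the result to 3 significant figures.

11.8 mg/L

Outfall 1: combined Q = 43.38 m³/s; C = (38.00·0 + 5.380·17.00)/43.38 = 2.108 mg/L.
Outfall 2: combined Q = 46.68 m³/s; C = (43.38·2.108 + 3.300·139.0)/46.68 = 11.79 mg/L.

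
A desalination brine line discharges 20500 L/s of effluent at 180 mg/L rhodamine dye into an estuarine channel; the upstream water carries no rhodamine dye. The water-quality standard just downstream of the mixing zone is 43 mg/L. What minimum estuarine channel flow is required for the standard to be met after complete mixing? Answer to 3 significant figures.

65300 L/s

Set C_mix = 43: (Q·0 + 20500·180.0) / (Q + 20500) = 43
→ Q = 20500·(180.0 − 43)/(43 − 0) = 65310 L/s.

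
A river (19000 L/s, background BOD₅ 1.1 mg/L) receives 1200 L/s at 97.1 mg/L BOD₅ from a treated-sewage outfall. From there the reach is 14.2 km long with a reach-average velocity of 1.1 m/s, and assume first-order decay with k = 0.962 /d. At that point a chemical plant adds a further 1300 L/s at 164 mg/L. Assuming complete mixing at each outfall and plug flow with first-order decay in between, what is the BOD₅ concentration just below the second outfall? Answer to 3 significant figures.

15.5 mg/L

Mass balance: C = (19000·1.100 + 1200·97.10) / 20200 = 137400/20200 = 6.803 mg/L; combined flow 20200 L/s.
Travel time t = 14.2·1000 / 1.1 = 12910 s = 3.586 h.
Decay over the reach: 6.803·exp(−kt) = 6.803·0.8661 = 5.892 mg/L.
Second outfall: C = (20200·5.892 + 1300·164.0)/21500 = 15.45 mg/L.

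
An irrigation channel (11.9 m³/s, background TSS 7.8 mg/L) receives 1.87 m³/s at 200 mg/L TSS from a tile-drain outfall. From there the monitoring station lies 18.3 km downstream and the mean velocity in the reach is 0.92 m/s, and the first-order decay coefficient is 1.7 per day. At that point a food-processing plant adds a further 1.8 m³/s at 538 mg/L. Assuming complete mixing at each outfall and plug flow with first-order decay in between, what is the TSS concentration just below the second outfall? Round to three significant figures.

Flow-weighted average: C = (11.90·7.800 + 1.870·200.0) / 13.77 = 466.8/13.77 = 33.90 mg/L; combined flow 13.77 m³/s.
Travel time t = 18.3·1000 / 0.92 = 19890 s = 5.525 h.
Applying C = C₀e^(−kt): 33.90 × 0.6761 = 22.92 mg/L.
At the second outfall, C = (13.77·22.92 + 1.800·538.0) / (13.77 + 1.800) = 82.47 mg/L.

82.5 mg/L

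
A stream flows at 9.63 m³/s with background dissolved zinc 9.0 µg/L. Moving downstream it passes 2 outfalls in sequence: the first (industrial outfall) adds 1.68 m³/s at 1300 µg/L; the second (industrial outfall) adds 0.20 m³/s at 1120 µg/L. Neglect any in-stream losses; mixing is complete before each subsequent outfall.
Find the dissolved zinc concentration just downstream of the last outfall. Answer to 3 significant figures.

Outfall 1: combined Q = 11.31 m³/s; C = (9.630·9.000 + 1.680·1300)/11.31 = 200.8 µg/L.
Outfall 2: combined Q = 11.51 m³/s; C = (11.31·200.8 + 0.2000·1120)/11.51 = 216.7 µg/L.

217 µg/L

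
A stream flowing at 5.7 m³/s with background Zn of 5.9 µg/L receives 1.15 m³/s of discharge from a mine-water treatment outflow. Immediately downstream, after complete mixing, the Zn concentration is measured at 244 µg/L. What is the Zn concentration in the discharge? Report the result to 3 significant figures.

1420 µg/L

Mass balance: 5.700·5.900 + 1.150·Cₑ = 6.850·244.0
→ Cₑ = (6.850·244.0 − 5.700·5.900) / 1.150 = 1424 µg/L.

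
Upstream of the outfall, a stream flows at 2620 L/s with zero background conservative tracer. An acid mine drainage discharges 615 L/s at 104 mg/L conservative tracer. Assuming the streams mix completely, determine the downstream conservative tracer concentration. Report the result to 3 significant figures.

19.8 mg/L

Mixed concentration C = ΣQC/ΣQ = (2620·0 + 615.0·104.0) / 3235 = 63960/3235 = 19.77 mg/L.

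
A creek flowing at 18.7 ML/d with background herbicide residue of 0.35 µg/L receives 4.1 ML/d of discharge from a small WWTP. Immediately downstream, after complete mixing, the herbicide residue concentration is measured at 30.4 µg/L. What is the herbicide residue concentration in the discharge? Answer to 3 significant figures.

167 µg/L

Mass balance: 18.70·0.3500 + 4.100·Cₑ = 22.80·30.40
→ Cₑ = (22.80·30.40 − 18.70·0.3500) / 4.100 = 167.5 µg/L.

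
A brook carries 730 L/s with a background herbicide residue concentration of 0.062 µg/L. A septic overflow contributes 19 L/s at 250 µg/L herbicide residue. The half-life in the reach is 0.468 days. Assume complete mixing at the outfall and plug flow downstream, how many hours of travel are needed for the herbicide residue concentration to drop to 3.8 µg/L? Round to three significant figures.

Conservation of mass: C = (730.0·0.06200 + 19.00·250.0) / 749.0 = 4795/749.0 = 6.402 µg/L.
Half-life 0.468 d → k = ln 2 / 0.468 = 1.481 d⁻¹.
6.402·exp(−k·t) = 3.8 → t = ln(6.402/3.8)/k = 30430 s = 8.453 h.

8.45 h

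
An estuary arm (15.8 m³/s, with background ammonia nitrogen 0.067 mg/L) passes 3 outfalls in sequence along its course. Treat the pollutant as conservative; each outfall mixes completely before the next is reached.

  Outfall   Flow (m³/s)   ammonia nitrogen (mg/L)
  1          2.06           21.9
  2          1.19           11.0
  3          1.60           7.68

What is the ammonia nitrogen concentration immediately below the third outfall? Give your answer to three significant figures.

3.46 mg/L

Outfall 1: combined Q = 17.86 m³/s; C = (15.80·0.06700 + 2.060·21.90)/17.86 = 2.585 mg/L.
Outfall 2: combined Q = 19.05 m³/s; C = (17.86·2.585 + 1.190·11.00)/19.05 = 3.111 mg/L.
Outfall 3: combined Q = 20.65 m³/s; C = (19.05·3.111 + 1.600·7.680)/20.65 = 3.465 mg/L.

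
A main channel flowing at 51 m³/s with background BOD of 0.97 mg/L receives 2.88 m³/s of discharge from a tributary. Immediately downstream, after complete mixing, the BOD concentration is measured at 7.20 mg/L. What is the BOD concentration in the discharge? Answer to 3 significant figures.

Mass balance: 51.00·0.9700 + 2.880·Cₑ = 53.88·7.200
→ Cₑ = (53.88·7.200 − 51.00·0.9700) / 2.880 = 117.5 mg/L.

118 mg/L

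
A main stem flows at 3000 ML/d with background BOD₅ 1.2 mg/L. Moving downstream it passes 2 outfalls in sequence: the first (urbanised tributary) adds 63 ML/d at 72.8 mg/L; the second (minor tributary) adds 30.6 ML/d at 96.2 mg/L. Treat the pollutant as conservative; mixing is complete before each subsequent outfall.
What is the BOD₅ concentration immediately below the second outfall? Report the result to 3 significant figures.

After outfall 1: Q = 3000 + 63.00 = 3063 ML/d; C = (3000·1.200 + 63.00·72.80)/3063 = 2.673 mg/L.
After outfall 2: Q = 3063 + 30.60 = 3094 ML/d; C = (3063·2.673 + 30.60·96.20)/3094 = 3.598 mg/L.

3.60 mg/L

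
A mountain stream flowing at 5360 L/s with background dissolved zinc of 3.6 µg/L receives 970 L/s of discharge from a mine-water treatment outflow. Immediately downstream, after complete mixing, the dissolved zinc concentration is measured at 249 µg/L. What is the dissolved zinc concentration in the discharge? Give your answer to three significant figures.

Mass balance: 5360·3.600 + 970.0·Cₑ = 6330·249.0
→ Cₑ = (6330·249.0 − 5360·3.600) / 970.0 = 1605 µg/L.

1610 µg/L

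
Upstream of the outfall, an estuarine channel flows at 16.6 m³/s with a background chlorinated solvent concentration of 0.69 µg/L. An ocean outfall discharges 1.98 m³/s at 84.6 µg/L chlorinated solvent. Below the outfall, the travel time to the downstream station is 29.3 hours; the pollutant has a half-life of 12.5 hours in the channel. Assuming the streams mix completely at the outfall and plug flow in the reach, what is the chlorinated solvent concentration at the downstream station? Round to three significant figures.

1.90 µg/L

Mass balance: C = (16.60·0.6900 + 1.980·84.60) / 18.58 = 179.0/18.58 = 9.632 µg/L.
Half-life 12.5 h → k = ln 2 / 12.5 = 0.05545 h⁻¹ = 1.331 d⁻¹.
Applying C = C₀e^(−kt): 9.632 × 0.1970 = 1.897 µg/L.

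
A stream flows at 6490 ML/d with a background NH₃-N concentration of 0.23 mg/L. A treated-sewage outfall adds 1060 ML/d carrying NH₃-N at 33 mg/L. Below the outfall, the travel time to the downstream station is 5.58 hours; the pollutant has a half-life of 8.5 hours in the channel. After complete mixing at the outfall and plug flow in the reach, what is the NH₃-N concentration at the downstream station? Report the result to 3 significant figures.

Mixed concentration C = ΣQC/ΣQ = (6490·0.2300 + 1060·33.00) / 7550 = 36470/7550 = 4.831 mg/L.
Half-life 8.5 h → k = ln 2 / 8.5 = 0.08155 h⁻¹ = 1.957 d⁻¹.
First-order decay: C = 4.831·exp(−k·t) = 4.831·0.6344 = 3.065 mg/L.

3.06 mg/L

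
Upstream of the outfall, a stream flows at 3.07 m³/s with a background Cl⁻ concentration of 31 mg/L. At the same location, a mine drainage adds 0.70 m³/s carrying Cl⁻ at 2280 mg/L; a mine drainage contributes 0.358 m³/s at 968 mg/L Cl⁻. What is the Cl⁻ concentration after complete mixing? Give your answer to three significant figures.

494 mg/L

Mixed concentration C = ΣQC/ΣQ = (3.070·31.00 + 0.7000·2280 + 0.3580·968.0) / 4.128 = 2038/4.128 = 493.6 mg/L.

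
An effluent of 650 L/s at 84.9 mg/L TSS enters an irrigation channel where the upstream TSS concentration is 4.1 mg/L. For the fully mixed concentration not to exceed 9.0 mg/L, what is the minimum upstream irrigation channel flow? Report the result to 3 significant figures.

10100 L/s

Set C_mix = 9.0: (Q·4.100 + 650.0·84.90) / (Q + 650.0) = 9.0
→ Q = 650.0·(84.90 − 9.0)/(9.0 − 4.100) = 10070 L/s.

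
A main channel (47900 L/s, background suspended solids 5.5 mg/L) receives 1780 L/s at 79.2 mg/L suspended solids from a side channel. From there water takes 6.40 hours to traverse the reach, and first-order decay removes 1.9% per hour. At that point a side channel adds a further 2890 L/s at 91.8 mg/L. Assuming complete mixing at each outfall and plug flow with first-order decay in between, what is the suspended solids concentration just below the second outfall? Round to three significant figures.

11.9 mg/L

Conservation of mass: C = (47900·5.500 + 1780·79.20) / 49680 = 404400/49680 = 8.141 mg/L; combined flow 49680 L/s.
1.9%/h lost → k = −ln(1 − 0.019) = 0.01918 h⁻¹.
Applying C = C₀e^(−kt): 8.141 × 0.8845 = 7.200 mg/L.
At the second outfall, C = (49680·7.200 + 2890·91.80) / (49680 + 2890) = 11.85 mg/L.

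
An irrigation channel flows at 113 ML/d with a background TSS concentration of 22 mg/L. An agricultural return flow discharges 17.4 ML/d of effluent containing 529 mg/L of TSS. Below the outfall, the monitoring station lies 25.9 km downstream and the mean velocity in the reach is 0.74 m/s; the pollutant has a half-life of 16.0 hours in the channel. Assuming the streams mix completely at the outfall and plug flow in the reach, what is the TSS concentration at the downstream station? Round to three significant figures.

After mixing, C = (113.0·22.00 + 17.40·529.0) / 130.4 = 11690/130.4 = 89.65 mg/L.
Travel time t = 25.9·1000 / 0.74 = 35000 s = 9.722 h.
Half-life 16.0 h → k = ln 2 / 16.0 = 0.04332 h⁻¹ = 1.040 d⁻¹.
Decay over the reach: 89.65·exp(−kt) = 89.65·0.6563 = 58.84 mg/L.

58.8 mg/L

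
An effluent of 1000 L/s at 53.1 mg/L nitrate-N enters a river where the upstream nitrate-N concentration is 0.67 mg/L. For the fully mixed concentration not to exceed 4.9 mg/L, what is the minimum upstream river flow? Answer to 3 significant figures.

Set C_mix = 4.9: (Q·0.6700 + 1000·53.10) / (Q + 1000) = 4.9
→ Q = 1000·(53.10 − 4.9)/(4.9 − 0.6700) = 11390 L/s.

11400 L/s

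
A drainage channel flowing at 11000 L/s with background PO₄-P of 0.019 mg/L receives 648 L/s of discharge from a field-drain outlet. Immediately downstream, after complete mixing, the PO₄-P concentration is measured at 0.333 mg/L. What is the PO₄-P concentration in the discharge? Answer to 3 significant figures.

5.66 mg/L

Mass balance: 11000·0.01900 + 648.0·Cₑ = 11650·0.3330
→ Cₑ = (11650·0.3330 − 11000·0.01900) / 648.0 = 5.663 mg/L.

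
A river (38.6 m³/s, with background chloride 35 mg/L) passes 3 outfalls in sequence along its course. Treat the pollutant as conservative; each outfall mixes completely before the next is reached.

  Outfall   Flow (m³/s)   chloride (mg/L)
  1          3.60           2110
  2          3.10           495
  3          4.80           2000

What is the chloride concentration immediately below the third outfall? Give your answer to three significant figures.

After outfall 1: Q = 38.60 + 3.600 = 42.20 m³/s; C = (38.60·35.00 + 3.600·2110)/42.20 = 212.0 mg/L.
After outfall 2: Q = 42.20 + 3.100 = 45.30 m³/s; C = (42.20·212.0 + 3.100·495.0)/45.30 = 231.4 mg/L.
After outfall 3: Q = 45.30 + 4.800 = 50.10 m³/s; C = (45.30·231.4 + 4.800·2000)/50.10 = 400.8 mg/L.

401 mg/L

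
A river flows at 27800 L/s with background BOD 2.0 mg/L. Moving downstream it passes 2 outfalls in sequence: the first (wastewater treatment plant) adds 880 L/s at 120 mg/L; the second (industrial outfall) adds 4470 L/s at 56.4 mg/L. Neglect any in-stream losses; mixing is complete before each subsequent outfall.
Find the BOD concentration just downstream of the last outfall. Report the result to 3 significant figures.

Outfall 1: combined Q = 28680 L/s; C = (27800·2.000 + 880.0·120.0)/28680 = 5.621 mg/L.
Outfall 2: combined Q = 33150 L/s; C = (28680·5.621 + 4470·56.40)/33150 = 12.47 mg/L.

12.5 mg/L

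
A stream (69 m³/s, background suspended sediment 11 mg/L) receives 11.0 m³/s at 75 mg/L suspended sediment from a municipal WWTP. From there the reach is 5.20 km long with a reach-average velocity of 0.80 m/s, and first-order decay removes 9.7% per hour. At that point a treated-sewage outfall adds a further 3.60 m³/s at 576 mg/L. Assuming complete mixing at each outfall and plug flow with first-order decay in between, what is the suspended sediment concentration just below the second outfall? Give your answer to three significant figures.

40.6 mg/L

Mass balance: C = (69.00·11.00 + 11.00·75.00) / 80.00 = 1584/80.00 = 19.80 mg/L; combined flow 80.00 m³/s.
Travel time t = 5.20·1000 / 0.80 = 6500 s = 1.806 h.
9.7%/h lost → k = −ln(1 − 0.097) = 0.1020 h⁻¹.
Applying C = C₀e^(−kt): 19.80 × 0.8317 = 16.47 mg/L.
Second outfall: C = (80.00·16.47 + 3.600·576.0)/83.60 = 40.56 mg/L.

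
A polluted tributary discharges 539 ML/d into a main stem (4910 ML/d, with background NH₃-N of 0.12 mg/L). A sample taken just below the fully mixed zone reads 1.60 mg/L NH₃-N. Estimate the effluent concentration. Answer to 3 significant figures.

15.1 mg/L

Mass balance: 4910·0.1200 + 539.0·Cₑ = 5449·1.600
→ Cₑ = (5449·1.600 − 4910·0.1200) / 539.0 = 15.08 mg/L.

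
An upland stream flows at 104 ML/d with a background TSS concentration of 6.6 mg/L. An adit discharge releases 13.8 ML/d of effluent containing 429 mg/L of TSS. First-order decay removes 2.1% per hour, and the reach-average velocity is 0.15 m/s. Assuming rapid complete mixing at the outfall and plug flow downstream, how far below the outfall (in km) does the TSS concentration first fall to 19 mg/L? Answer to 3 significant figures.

After mixing, C = (104.0·6.600 + 13.80·429.0) / 117.8 = 6607/117.8 = 56.08 mg/L.
2.1%/h lost → k = −ln(1 − 0.021) = 0.02122 h⁻¹.
Set 56.08·exp(−k·t) = 19 → t = ln(56.08/19)/k = 183600 s = 51.00 h.
Distance = v·t = 0.15·183600 = 27540 m = 27.54 km.

27.5 km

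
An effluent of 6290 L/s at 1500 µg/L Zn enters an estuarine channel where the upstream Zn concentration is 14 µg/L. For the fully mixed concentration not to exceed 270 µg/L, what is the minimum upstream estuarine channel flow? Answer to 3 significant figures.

Set C_mix = 270: (Q·14.00 + 6290·1500) / (Q + 6290) = 270
→ Q = 6290·(1500 − 270)/(270 − 14.00) = 30220 L/s.

30200 L/s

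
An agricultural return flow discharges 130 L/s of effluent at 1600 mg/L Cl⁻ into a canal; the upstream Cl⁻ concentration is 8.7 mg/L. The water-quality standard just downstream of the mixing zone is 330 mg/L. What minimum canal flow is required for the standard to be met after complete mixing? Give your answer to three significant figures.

Set C_mix = 330: (Q·8.700 + 130.0·1600) / (Q + 130.0) = 330
→ Q = 130.0·(1600 − 330)/(330 − 8.700) = 513.8 L/s.

514 L/s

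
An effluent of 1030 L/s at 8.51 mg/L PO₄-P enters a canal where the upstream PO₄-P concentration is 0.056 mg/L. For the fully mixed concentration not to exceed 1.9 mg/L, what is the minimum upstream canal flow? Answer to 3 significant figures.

Set C_mix = 1.9: (Q·0.05600 + 1030·8.510) / (Q + 1030) = 1.9
→ Q = 1030·(8.510 − 1.9)/(1.9 − 0.05600) = 3692 L/s.

3690 L/s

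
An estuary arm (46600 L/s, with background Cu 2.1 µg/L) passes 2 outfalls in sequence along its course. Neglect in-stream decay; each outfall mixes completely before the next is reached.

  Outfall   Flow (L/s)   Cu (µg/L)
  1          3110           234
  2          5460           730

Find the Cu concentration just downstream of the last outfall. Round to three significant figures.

87.2 µg/L

After outfall 1: Q = 46600 + 3110 = 49710 L/s; C = (46600·2.100 + 3110·234.0)/49710 = 16.61 µg/L.
After outfall 2: Q = 49710 + 5460 = 55170 L/s; C = (49710·16.61 + 5460·730.0)/55170 = 87.21 µg/L.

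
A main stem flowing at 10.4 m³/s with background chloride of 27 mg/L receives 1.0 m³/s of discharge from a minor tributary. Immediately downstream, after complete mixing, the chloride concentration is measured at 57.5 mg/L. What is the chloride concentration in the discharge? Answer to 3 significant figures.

375 mg/L

Mass balance: 10.40·27.00 + 1.000·Cₑ = 11.40·57.50
→ Cₑ = (11.40·57.50 − 10.40·27.00) / 1.000 = 374.7 mg/L.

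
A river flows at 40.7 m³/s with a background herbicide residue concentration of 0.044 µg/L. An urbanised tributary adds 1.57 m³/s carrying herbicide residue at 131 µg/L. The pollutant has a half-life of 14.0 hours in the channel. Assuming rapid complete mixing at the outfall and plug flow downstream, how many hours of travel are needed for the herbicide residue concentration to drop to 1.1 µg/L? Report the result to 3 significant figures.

30.2 h

After mixing, C = (40.70·0.04400 + 1.570·131.0) / 42.27 = 207.5/42.27 = 4.908 µg/L.
Half-life 14.0 h → k = ln 2 / 14.0 = 0.04951 h⁻¹ = 1.188 d⁻¹.
4.908·exp(−k·t) = 1.1 → t = ln(4.908/1.1)/k = 108700 s = 30.21 h.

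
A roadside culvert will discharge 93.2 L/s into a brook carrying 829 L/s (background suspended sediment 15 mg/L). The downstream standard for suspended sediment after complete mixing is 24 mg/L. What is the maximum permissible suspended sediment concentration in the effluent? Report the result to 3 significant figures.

104 mg/L

At the limit, (Qr·Cr + Qe·Cₑ)/(Qr + Qe) = 24:
Cₑ = (922.2·24 − 829.0·15.00) / 93.20 = 104.1 mg/L.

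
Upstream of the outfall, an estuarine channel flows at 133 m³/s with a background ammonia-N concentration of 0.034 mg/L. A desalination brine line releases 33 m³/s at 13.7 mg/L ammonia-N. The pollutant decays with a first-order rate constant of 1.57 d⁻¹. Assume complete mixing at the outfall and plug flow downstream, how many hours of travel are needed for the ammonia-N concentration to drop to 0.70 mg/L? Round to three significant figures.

20.9 h

Mass balance: C = (133.0·0.03400 + 33.00·13.70) / 166.0 = 456.6/166.0 = 2.751 mg/L.
2.751·exp(−k·t) = 0.70 → t = ln(2.751/0.70)/k = 75310 s = 20.92 h.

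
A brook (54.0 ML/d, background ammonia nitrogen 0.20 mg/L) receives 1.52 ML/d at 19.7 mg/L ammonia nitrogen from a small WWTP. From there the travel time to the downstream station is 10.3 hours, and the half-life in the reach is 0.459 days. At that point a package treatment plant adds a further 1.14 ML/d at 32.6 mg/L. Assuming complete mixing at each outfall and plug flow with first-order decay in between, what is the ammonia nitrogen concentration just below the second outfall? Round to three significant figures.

After mixing, C = (54.00·0.2000 + 1.520·19.70) / 55.52 = 40.74/55.52 = 0.7339 mg/L; combined flow 55.52 ML/d.
Half-life 0.459 d → k = ln 2 / 0.459 = 1.510 d⁻¹.
First-order decay: C = 0.7339·exp(−k·t) = 0.7339·0.5230 = 0.3838 mg/L.
Second outfall: C = (55.52·0.3838 + 1.140·32.60)/56.66 = 1.032 mg/L.

1.03 mg/L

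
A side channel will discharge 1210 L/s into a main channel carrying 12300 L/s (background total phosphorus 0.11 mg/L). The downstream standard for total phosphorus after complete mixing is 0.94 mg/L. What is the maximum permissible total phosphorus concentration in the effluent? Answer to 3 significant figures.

At the limit, (Qr·Cr + Qe·Cₑ)/(Qr + Qe) = 0.94:
Cₑ = (13510·0.94 − 12300·0.1100) / 1210 = 9.377 mg/L.

9.38 mg/L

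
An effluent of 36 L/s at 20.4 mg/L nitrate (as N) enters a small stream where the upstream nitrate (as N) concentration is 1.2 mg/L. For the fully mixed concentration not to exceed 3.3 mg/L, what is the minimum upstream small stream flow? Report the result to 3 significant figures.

293 L/s

Set C_mix = 3.3: (Q·1.200 + 36.00·20.40) / (Q + 36.00) = 3.3
→ Q = 36.00·(20.40 − 3.3)/(3.3 − 1.200) = 293.1 L/s.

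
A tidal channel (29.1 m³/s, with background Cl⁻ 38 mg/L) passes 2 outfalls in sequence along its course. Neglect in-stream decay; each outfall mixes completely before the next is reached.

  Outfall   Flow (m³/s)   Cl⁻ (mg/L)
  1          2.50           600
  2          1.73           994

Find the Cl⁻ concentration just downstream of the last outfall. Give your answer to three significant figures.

After outfall 1: Q = 29.10 + 2.500 = 31.60 m³/s; C = (29.10·38.00 + 2.500·600.0)/31.60 = 82.46 mg/L.
After outfall 2: Q = 31.60 + 1.730 = 33.33 m³/s; C = (31.60·82.46 + 1.730·994.0)/33.33 = 129.8 mg/L.

130 mg/L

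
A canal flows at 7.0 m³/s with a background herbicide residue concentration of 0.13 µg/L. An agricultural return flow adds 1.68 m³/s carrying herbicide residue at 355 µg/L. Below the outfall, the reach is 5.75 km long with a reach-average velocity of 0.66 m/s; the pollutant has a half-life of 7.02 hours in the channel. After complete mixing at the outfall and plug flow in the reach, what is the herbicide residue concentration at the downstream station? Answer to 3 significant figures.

54.2 µg/L

Flow-weighted average: C = (7.000·0.1300 + 1.680·355.0) / 8.680 = 597.3/8.680 = 68.81 µg/L.
Travel time t = 5.75·1000 / 0.66 = 8712 s = 2.420 h.
Half-life 7.02 h → k = ln 2 / 7.02 = 0.09874 h⁻¹ = 2.370 d⁻¹.
Decay over the reach: 68.81·exp(−kt) = 68.81·0.7875 = 54.19 µg/L.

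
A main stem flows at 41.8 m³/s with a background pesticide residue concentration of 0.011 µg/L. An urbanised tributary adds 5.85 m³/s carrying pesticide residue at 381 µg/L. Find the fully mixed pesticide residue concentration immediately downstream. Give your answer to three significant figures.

46.8 µg/L

After mixing, C = (41.80·0.01100 + 5.850·381.0) / 47.65 = 2229/47.65 = 46.79 µg/L.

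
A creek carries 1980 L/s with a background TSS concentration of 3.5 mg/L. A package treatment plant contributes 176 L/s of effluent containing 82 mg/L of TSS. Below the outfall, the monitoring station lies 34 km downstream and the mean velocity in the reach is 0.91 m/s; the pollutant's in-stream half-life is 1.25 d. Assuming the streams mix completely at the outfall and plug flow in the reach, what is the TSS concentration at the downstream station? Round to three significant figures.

7.80 mg/L

Flow-weighted average: C = (1980·3.500 + 176.0·82.00) / 2156 = 21360/2156 = 9.908 mg/L.
Travel time t = 34·1000 / 0.91 = 37360 s = 10.38 h.
Half-life 1.25 d → k = ln 2 / 1.25 = 0.5545 d⁻¹.
Decay over the reach: 9.908·exp(−kt) = 9.908·0.7868 = 7.796 mg/L.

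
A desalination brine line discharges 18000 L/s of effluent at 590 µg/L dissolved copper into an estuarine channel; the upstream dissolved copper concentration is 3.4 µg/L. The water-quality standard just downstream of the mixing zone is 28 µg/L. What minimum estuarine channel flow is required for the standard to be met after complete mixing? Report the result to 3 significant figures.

411000 L/s

Set C_mix = 28: (Q·3.400 + 18000·590.0) / (Q + 18000) = 28
→ Q = 18000·(590.0 − 28)/(28 − 3.400) = 411200 L/s.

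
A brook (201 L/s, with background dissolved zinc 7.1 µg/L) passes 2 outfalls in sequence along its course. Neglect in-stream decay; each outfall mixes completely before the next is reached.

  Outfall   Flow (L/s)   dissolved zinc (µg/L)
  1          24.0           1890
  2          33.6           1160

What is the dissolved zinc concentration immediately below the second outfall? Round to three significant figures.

332 µg/L

Below outfall 1: Q → 225.0 L/s, C = (201.0·7.100 + 24.00·1890)/225.0 = 207.9 µg/L.
Below outfall 2: Q → 258.6 L/s, C = (225.0·207.9 + 33.60·1160)/258.6 = 331.6 µg/L.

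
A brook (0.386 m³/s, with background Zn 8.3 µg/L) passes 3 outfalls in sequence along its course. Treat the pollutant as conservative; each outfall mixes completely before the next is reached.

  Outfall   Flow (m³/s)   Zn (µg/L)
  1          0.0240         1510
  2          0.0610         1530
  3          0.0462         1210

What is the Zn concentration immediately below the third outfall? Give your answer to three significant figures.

365 µg/L

Below outfall 1: Q → 0.4100 m³/s, C = (0.3860·8.300 + 0.02400·1510)/0.4100 = 96.20 µg/L.
Below outfall 2: Q → 0.4710 m³/s, C = (0.4100·96.20 + 0.06100·1530)/0.4710 = 281.9 µg/L.
Below outfall 3: Q → 0.5172 m³/s, C = (0.4710·281.9 + 0.04620·1210)/0.5172 = 364.8 µg/L.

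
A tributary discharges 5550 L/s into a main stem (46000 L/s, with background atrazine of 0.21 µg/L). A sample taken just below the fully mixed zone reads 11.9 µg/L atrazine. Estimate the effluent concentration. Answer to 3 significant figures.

Mass balance: 46000·0.2100 + 5550·Cₑ = 51550·11.90
→ Cₑ = (51550·11.90 − 46000·0.2100) / 5550 = 108.8 µg/L.

109 µg/L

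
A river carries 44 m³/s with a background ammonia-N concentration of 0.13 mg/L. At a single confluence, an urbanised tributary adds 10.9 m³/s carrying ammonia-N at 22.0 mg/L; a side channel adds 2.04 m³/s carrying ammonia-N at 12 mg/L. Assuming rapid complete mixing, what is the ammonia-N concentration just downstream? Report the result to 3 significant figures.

Mixed concentration C = ΣQC/ΣQ = (44.00·0.1300 + 10.90·22.00 + 2.040·12.00) / 56.94 = 270.0/56.94 = 4.742 mg/L.

4.74 mg/L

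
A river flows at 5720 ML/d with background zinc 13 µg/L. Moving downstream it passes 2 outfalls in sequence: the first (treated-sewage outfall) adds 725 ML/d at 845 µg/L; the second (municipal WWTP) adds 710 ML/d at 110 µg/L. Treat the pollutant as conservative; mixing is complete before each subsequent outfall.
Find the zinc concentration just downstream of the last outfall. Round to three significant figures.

107 µg/L

Below outfall 1: Q → 6445 ML/d, C = (5720·13.00 + 725.0·845.0)/6445 = 106.6 µg/L.
Below outfall 2: Q → 7155 ML/d, C = (6445·106.6 + 710.0·110.0)/7155 = 106.9 µg/L.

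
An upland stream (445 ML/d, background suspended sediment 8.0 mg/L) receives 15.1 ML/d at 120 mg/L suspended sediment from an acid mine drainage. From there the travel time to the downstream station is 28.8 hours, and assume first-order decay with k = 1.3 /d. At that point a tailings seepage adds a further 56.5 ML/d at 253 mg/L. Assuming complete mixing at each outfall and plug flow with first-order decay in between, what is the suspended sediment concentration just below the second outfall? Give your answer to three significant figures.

Flow-weighted average: C = (445.0·8.000 + 15.10·120.0) / 460.1 = 5372/460.1 = 11.68 mg/L; combined flow 460.1 ML/d.
After decay, C = 11.68 × e^(−kt) = 11.68 × 0.2101 = 2.453 mg/L.
At the second outfall, C = (460.1·2.453 + 56.50·253.0) / (460.1 + 56.50) = 29.86 mg/L.

29.9 mg/L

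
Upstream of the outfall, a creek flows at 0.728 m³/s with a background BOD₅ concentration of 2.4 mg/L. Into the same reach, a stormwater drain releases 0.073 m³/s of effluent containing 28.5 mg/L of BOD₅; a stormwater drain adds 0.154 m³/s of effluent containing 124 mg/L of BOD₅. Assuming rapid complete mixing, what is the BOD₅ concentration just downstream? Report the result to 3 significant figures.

Conservation of mass: C = (0.7280·2.400 + 0.07300·28.50 + 0.1540·124.0) / 0.9550 = 22.92/0.9550 = 24.00 mg/L.

24.0 mg/L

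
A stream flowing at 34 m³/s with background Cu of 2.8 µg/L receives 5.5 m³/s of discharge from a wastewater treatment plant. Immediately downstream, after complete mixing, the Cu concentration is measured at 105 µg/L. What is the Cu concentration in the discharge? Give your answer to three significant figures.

737 µg/L

Mass balance: 34.00·2.800 + 5.500·Cₑ = 39.50·105.0
→ Cₑ = (39.50·105.0 − 34.00·2.800) / 5.500 = 736.8 µg/L.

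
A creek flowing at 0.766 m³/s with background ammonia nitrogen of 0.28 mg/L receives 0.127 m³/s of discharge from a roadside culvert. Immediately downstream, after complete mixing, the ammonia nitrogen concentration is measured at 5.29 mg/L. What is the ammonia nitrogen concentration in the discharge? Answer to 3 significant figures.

Mass balance: 0.7660·0.2800 + 0.1270·Cₑ = 0.8930·5.290
→ Cₑ = (0.8930·5.290 − 0.7660·0.2800) / 0.1270 = 35.51 mg/L.

35.5 mg/L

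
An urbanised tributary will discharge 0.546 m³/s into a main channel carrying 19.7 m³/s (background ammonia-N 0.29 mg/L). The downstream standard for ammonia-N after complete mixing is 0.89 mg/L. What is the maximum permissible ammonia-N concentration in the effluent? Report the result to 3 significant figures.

22.5 mg/L

At the limit, (Qr·Cr + Qe·Cₑ)/(Qr + Qe) = 0.89:
Cₑ = (20.25·0.89 − 19.70·0.2900) / 0.5460 = 22.54 mg/L.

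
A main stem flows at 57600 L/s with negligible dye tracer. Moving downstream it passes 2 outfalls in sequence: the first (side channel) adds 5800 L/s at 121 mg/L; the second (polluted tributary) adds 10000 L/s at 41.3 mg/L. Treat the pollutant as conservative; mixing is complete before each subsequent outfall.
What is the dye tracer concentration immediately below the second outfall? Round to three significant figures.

Below outfall 1: Q → 63400 L/s, C = (57600·0 + 5800·121.0)/63400 = 11.07 mg/L.
Below outfall 2: Q → 73400 L/s, C = (63400·11.07 + 10000·41.30)/73400 = 15.19 mg/L.

15.2 mg/L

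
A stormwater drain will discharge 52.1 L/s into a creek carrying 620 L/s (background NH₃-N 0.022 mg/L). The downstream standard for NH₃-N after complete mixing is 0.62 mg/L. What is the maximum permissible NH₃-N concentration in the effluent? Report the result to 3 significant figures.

At the limit, (Qr·Cr + Qe·Cₑ)/(Qr + Qe) = 0.62:
Cₑ = (672.1·0.62 − 620.0·0.02200) / 52.10 = 7.736 mg/L.

7.74 mg/L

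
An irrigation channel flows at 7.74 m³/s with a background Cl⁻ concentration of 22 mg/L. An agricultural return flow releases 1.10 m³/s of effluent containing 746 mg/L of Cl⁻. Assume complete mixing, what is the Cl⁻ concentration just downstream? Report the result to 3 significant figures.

Conservation of mass: C = (7.740·22.00 + 1.100·746.0) / 8.840 = 990.9/8.840 = 112.1 mg/L.

112 mg/L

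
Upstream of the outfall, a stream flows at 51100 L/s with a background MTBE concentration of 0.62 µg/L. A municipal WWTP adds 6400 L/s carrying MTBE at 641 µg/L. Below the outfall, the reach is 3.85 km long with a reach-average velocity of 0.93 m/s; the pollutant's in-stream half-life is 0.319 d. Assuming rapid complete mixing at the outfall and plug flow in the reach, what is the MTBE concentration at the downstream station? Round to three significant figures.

Conservation of mass: C = (51100·0.6200 + 6400·641.0) / 57500 = 4134000/57500 = 71.90 µg/L.
Travel time t = 3.85·1000 / 0.93 = 4140 s = 1.150 h.
Half-life 0.319 d → k = ln 2 / 0.319 = 2.173 d⁻¹.
After decay, C = 71.90 × e^(−kt) = 71.90 × 0.9011 = 64.79 µg/L.

64.8 µg/L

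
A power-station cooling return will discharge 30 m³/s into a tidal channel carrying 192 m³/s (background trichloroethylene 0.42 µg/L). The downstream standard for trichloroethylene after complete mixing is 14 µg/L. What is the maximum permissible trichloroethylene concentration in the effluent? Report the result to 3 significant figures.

At the limit, (Qr·Cr + Qe·Cₑ)/(Qr + Qe) = 14:
Cₑ = (222.0·14 − 192.0·0.4200) / 30.00 = 100.9 µg/L.

101 µg/L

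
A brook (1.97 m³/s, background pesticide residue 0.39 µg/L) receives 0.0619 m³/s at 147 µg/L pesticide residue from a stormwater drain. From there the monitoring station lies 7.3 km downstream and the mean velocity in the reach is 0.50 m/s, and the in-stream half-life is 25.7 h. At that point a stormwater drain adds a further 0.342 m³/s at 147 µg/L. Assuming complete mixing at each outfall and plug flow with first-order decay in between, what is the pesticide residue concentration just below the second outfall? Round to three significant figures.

24.9 µg/L

Mass balance: C = (1.970·0.3900 + 0.06190·147.0) / 2.032 = 9.868/2.032 = 4.856 µg/L; combined flow 2.032 m³/s.
Travel time t = 7.3·1000 / 0.50 = 14600 s = 4.056 h.
Half-life 25.7 h → k = ln 2 / 25.7 = 0.02697 h⁻¹ = 0.6473 d⁻¹.
Applying C = C₀e^(−kt): 4.856 × 0.8964 = 4.353 µg/L.
Second outfall: C = (2.032·4.353 + 0.3420·147.0)/2.374 = 24.90 µg/L.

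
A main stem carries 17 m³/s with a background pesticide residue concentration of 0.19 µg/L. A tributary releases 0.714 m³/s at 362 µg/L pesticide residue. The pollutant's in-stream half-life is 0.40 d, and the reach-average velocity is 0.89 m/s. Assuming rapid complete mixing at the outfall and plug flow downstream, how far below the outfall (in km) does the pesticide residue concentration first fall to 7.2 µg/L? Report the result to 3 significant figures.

31.9 km

Flow-weighted average: C = (17.00·0.1900 + 0.7140·362.0) / 17.71 = 261.7/17.71 = 14.77 µg/L.
Half-life 0.40 d → k = ln 2 / 0.40 = 1.733 d⁻¹.
Set 14.77·exp(−k·t) = 7.2 → t = ln(14.77/7.2)/k = 35840 s = 9.955 h.
Distance = v·t = 0.89·35840 = 31890 m = 31.89 km.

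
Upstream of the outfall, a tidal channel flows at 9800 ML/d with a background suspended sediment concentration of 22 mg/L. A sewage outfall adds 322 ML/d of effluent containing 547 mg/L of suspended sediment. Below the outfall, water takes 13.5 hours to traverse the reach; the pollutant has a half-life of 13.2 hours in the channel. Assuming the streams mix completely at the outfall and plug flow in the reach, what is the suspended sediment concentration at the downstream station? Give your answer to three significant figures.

19.0 mg/L

After mixing, C = (9800·22.00 + 322.0·547.0) / 10120 = 391700/10120 = 38.70 mg/L.
Half-life 13.2 h → k = ln 2 / 13.2 = 0.05251 h⁻¹ = 1.260 d⁻¹.
After decay, C = 38.70 × e^(−kt) = 38.70 × 0.4922 = 19.05 mg/L.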